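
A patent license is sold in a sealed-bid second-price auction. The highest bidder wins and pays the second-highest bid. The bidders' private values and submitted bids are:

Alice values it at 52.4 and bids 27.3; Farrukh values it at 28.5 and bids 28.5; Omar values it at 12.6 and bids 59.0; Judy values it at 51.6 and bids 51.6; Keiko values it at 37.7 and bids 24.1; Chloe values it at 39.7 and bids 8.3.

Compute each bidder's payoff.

Ranking the bids: Omar 59.0; Judy 51.6; Farrukh 28.5; Alice 27.3; Keiko 24.1; Chloe 8.3.
Omar has the top bid and wins; the price is the second-highest bid, 51.6.
Omar's payoff = 12.6 − 51.6 = -39.0. All other bidders lose, so their payoff is 0.

Payoffs: Alice 0.0, Farrukh 0.0, Omar -39.0, Judy 0.0, Keiko 0.0, Chloe 0.0.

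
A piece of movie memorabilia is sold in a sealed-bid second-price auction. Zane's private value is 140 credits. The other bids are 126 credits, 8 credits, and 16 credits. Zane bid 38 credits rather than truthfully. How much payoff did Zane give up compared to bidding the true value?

The highest competing bid is 126 credits.
Bidding truthfully at 140 credits: Zane has the top bid, wins, and pays the second-highest bid 126 credits. Payoff = 140 credits − 126 credits = 14 credits.
Bidding 38 credits: the top bid is 126 credits (a rival), so Zane loses. Payoff = 0 credits.
Regret = truthful payoff − actual payoff = 14 credits − 0 credits = 14 credits.

Regret: 14 credits.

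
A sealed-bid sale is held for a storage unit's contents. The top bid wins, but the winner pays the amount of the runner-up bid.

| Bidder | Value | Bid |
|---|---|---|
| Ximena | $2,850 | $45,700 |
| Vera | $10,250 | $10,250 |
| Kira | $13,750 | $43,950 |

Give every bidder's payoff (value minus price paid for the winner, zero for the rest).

Payoffs: Ximena -$41,100, Vera $0, Kira $0.

Sorted high to low: Ximena $45,700; Kira $43,950; Vera $10,250.
Ximena has the top bid and wins; the price is the second-highest bid, $43,950.
Ximena's payoff = $2,850 − $43,950 = -$41,100. All other bidders lose, so their payoff is 0.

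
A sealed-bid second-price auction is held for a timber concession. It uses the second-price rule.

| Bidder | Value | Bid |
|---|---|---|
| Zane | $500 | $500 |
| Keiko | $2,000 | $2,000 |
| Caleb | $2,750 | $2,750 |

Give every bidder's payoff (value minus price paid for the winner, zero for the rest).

Payoffs: Zane $0, Keiko $0, Caleb $750.

Ranking the bids: Caleb $2,750 > Keiko $2,000 > Zane $500.
Caleb has the top bid and wins; the price is the second-highest bid, $2,000.
Caleb's payoff = $2,750 − $2,000 = $750. All other bidders lose, so their payoff is 0.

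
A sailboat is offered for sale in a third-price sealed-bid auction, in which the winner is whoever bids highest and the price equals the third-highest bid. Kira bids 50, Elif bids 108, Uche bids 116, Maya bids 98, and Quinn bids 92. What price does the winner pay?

The winner pays 98.

Ranking the bids: Uche 116, then Elif 108, then Maya 98, then Quinn 92, then Kira 50.
Uche is the highest bidder, so Uche wins.
Under the third-price rule, the price is the third-highest bid: 98.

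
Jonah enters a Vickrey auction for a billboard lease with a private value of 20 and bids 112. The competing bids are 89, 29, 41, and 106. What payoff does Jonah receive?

Highest competing bid: 106.
Jonah's bid 112 is the highest overall, so Jonah wins and pays the second-highest bid, 106.
Payoff = value − price = 20 − 106 = -86.
Overbidding won the item at a price above value — truthful bidding would have avoided this loss.

Jonah's payoff: -86.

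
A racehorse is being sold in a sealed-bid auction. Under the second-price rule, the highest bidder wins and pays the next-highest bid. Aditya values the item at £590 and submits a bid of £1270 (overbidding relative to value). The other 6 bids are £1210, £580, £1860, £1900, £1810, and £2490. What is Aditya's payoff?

Highest competing bid: £2490.
Aditya's bid £1270 is not the highest, so Aditya loses, pays nothing, and earns zero payoff.

Payoff = £0.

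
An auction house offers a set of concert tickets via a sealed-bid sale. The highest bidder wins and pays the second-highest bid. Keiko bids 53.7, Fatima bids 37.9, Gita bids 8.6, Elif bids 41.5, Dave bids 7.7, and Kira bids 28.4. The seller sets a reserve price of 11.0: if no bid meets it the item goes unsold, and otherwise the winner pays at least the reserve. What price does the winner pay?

The winner pays 41.5.

Bids in descending order: Keiko 53.7; Elif 41.5; Fatima 37.9; Kira 28.4; Gita 8.6; Dave 7.7.
Keiko has the highest bid, so Keiko wins.
The second-highest bid is 41.5, which exceeds the reserve, so that sets the price.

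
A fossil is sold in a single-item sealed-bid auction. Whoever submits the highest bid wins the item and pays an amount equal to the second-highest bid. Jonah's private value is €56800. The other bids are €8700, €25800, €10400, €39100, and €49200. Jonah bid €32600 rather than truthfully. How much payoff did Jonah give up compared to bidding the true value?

The highest competing bid is €49200.
Bidding truthfully at €56800: Jonah has the top bid, wins, and pays the second-highest bid €49200. Payoff = €56800 − €49200 = €7600.
Bidding €32600: the top bid is €49200 (a rival), so Jonah loses. Payoff = €0.
Regret = truthful payoff − actual payoff = €7600 − €0 = €7600.

€7600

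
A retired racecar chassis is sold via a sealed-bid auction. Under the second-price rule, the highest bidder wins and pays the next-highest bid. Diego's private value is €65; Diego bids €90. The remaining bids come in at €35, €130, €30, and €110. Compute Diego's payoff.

Highest competing bid: €130.
Diego's bid €90 is not the highest, so Diego loses, pays nothing, and earns zero payoff.

Diego's payoff: €0.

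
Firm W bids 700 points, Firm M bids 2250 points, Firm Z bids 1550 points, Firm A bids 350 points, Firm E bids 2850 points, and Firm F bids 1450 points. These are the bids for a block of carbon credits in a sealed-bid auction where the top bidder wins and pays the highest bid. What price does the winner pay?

Ordered from highest: Firm E 2850 points, then Firm M 2250 points, then Firm Z 1550 points, then Firm F 1450 points, then Firm W 700 points, then Firm A 350 points.
Firm E is the highest bidder, so Firm E wins.
Under the first-price rule, the price is the highest bid: 2850 points.

2850 points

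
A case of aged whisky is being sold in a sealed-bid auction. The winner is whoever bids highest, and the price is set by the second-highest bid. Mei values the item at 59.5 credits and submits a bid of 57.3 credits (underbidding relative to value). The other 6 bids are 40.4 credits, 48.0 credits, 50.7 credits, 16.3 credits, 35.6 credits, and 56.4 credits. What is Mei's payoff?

Highest competing bid: 56.4 credits.
Mei's bid 57.3 credits is the highest overall, so Mei wins and pays the second-highest bid, 56.4 credits.
Payoff = value − price = 59.5 credits − 56.4 credits = 3.1 credits.

3.1 credits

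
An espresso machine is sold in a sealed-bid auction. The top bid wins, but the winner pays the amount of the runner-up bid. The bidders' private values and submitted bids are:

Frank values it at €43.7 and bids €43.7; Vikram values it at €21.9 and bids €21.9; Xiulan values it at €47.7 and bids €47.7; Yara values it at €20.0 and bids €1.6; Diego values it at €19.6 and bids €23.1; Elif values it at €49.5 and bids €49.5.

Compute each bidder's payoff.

Payoffs: Frank €0.0, Vikram €0.0, Xiulan €0.0, Yara €0.0, Diego €0.0, Elif €1.8.

Sorted high to low: Elif €49.5, then Xiulan €47.7, then Frank €43.7, then Diego €23.1, then Vikram €21.9, then Yara €1.6.
Elif has the top bid and wins; the price is the second-highest bid, €47.7.
Elif's payoff = €49.5 − €47.7 = €1.8. All other bidders lose, so their payoff is 0.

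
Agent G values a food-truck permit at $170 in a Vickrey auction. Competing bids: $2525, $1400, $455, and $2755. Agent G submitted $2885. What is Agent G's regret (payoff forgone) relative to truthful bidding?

Regret: $2585.

The highest competing bid is $2755.
Bidding truthfully at $170: the top bid is $2755 (a rival), so Agent G loses. Payoff = $0.
Bidding $2885: Agent G has the top bid, wins, and pays the second-highest bid $2755. Payoff = $170 − $2755 = -$2585.
Regret = truthful payoff − actual payoff = $0 − -$2585 = $2585.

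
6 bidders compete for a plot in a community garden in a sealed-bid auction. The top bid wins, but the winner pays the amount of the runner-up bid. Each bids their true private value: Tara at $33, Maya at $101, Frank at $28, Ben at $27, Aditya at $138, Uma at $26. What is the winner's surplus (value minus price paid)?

Bids in descending order: Aditya $138, then Maya $101, then Tara $33, then Frank $28, then Ben $27, then Uma $26.
Aditya wins with the top bid and pays the second-highest, $101.
Surplus = $138 − $101 = $37.

Surplus = $37.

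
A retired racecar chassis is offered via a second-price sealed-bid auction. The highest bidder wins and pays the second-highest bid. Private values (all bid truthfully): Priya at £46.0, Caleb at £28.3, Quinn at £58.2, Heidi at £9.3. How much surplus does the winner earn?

£12.2

Ranking the bids: Quinn £58.2; Priya £46.0; Caleb £28.3; Heidi £9.3.
Quinn wins with the top bid and pays the second-highest, £46.0.
Surplus = £58.2 − £46.0 = £12.2.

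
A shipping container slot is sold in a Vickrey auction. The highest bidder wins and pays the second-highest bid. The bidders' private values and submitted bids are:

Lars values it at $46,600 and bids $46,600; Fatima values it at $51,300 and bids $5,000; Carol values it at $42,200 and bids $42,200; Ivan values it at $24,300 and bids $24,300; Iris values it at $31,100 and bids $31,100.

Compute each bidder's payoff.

Lars $4,400, Fatima $0, Carol $0, Ivan $0, Iris $0.

Bids in descending order: Lars $46,600, then Carol $42,200, then Iris $31,100, then Ivan $24,300, then Fatima $5,000.
Lars has the top bid and wins; the price is the second-highest bid, $42,200.
Lars's payoff = $46,600 − $42,200 = $4,400. All other bidders lose, so their payoff is 0.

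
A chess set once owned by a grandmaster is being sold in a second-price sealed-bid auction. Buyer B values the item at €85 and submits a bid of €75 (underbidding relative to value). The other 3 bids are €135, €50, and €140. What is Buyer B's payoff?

Payoff = €0.

Highest competing bid: €140.
Buyer B's bid €75 is not the highest, so Buyer B loses, pays nothing, and earns zero payoff.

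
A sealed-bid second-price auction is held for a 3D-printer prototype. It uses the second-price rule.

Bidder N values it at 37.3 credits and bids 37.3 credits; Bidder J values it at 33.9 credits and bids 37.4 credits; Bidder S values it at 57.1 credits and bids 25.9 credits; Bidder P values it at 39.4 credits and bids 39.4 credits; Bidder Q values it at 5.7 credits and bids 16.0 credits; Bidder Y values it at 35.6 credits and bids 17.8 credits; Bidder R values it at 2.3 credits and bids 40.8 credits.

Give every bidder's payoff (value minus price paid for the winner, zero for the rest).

Bidder N 0.0 credits, Bidder J 0.0 credits, Bidder S 0.0 credits, Bidder P 0.0 credits, Bidder Q 0.0 credits, Bidder Y 0.0 credits, Bidder R -37.1 credits.

Sorted high to low: Bidder R 40.8 credits > Bidder P 39.4 credits > Bidder J 37.4 credits > Bidder N 37.3 credits > Bidder S 25.9 credits > Bidder Y 17.8 credits > Bidder Q 16.0 credits.
Bidder R has the top bid and wins; the price is the second-highest bid, 39.4 credits.
Bidder R's payoff = 2.3 credits − 39.4 credits = -37.1 credits. All other bidders lose, so their payoff is 0.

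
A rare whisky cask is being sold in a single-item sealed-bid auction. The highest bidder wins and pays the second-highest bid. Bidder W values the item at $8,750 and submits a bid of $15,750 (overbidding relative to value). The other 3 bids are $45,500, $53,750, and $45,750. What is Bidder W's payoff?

$0

Highest competing bid: $53,750.
Bidder W's bid $15,750 is not the highest, so Bidder W loses, pays nothing, and earns zero payoff.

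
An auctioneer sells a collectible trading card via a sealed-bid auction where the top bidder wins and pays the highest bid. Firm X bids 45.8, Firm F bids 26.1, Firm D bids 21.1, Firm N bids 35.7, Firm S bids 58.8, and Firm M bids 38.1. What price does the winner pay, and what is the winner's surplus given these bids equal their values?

Ranking the bids: Firm S 58.8 > Firm X 45.8 > Firm M 38.1 > Firm N 35.7 > Firm F 26.1 > Firm D 21.1.
Firm S is the highest bidder, so Firm S wins.
Under the first-price rule, the price is the highest bid: 58.8.
Surplus = 58.8 − 58.8 = 0.0.

Price 58.8; surplus 0.0.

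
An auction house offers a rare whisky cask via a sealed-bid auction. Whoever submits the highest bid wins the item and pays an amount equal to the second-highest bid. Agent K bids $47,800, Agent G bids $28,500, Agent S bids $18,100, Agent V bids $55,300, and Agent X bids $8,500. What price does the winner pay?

Price paid: $47,800.

Ordered from highest: Agent V $55,300 > Agent K $47,800 > Agent G $28,500 > Agent S $18,100 > Agent X $8,500.
Agent V has the highest bid, so Agent V wins.
The second-highest bid is $47,800, so that is what Agent V pays.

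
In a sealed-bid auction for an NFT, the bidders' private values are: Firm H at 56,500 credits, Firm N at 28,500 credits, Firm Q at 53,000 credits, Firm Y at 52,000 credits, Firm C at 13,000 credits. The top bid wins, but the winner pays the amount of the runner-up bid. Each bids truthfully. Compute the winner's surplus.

3,500 credits

Ranking the bids: Firm H 56,500 credits > Firm Q 53,000 credits > Firm Y 52,000 credits > Firm N 28,500 credits > Firm C 13,000 credits.
Firm H wins with the top bid and pays the second-highest, 53,000 credits.
Surplus = 56,500 credits − 53,000 credits = 3,500 credits.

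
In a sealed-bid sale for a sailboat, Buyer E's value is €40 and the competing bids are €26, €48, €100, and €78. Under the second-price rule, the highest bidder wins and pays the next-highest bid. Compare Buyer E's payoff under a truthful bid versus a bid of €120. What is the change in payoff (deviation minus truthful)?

The highest competing bid is €100.
Bidding truthfully at €40: the top bid is €100 (a rival), so Buyer E loses. Payoff = €0.
Bidding €120: Buyer E has the top bid, wins, and pays the second-highest bid €100. Payoff = €40 − €100 = -€60.
Change = -€60 − €0 = -€60.

-€60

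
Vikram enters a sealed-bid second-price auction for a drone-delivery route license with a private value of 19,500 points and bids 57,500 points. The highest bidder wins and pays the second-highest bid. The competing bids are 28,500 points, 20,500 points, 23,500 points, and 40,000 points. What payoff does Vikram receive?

Highest competing bid: 40,000 points.
Vikram's bid 57,500 points is the highest overall, so Vikram wins and pays the second-highest bid, 40,000 points.
Payoff = value − price = 19,500 points − 40,000 points = -20,500 points.

Vikram's payoff: -20,500 points.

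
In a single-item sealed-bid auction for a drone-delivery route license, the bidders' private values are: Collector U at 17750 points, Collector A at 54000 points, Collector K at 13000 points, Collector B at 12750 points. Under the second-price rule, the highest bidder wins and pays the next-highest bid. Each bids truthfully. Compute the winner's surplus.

Ranking the bids: Collector A 54000 points, then Collector U 17750 points, then Collector K 13000 points, then Collector B 12750 points.
Collector A wins with the top bid and pays the second-highest, 17750 points.
Surplus = 54000 points − 17750 points = 36250 points.

Surplus = 36250 points.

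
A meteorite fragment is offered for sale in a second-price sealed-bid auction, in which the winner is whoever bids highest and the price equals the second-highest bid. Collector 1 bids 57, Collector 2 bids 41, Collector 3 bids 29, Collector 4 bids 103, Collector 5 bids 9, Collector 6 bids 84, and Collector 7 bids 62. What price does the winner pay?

The winner pays 84.

Sorted high to low: Collector 4 103; Collector 6 84; Collector 7 62; Collector 1 57; Collector 2 41; Collector 3 29; Collector 5 9.
Collector 4 is the highest bidder, so Collector 4 wins.
Under the second-price rule, the price is the second-highest bid: 84.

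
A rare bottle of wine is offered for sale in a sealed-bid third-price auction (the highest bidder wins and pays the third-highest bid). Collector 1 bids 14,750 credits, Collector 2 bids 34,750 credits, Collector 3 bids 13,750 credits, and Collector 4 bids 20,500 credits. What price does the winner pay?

Price paid: 14,750 credits.

Bids in descending order: Collector 2 34,750 credits; Collector 4 20,500 credits; Collector 1 14,750 credits; Collector 3 13,750 credits.
Collector 2 is the highest bidder, so Collector 2 wins.
Under the third-price rule, the price is the third-highest bid: 14,750 credits.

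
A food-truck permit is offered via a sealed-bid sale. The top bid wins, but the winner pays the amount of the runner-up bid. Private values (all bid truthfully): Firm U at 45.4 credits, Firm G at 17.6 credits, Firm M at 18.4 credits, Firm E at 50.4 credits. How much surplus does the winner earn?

5.0 credits

Bids in descending order: Firm E 50.4 credits, then Firm U 45.4 credits, then Firm M 18.4 credits, then Firm G 17.6 credits.
Firm E wins with the top bid and pays the second-highest, 45.4 credits.
Surplus = 50.4 credits − 45.4 credits = 5.0 credits.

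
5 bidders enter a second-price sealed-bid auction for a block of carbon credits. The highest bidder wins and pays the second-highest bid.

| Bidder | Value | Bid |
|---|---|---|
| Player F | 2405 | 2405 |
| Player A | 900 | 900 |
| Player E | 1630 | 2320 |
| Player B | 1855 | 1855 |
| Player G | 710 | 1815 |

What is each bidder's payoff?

Player F 85, Player A 0, Player E 0, Player B 0, Player G 0.

Bids in descending order: Player F 2405 > Player E 2320 > Player B 1855 > Player G 1815 > Player A 900.
Player F has the top bid and wins; the price is the second-highest bid, 2320.
Player F's payoff = 2405 − 2320 = 85. All other bidders lose, so their payoff is 0.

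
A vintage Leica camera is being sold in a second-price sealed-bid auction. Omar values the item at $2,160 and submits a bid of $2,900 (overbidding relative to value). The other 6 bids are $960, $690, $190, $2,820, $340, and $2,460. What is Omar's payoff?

Payoff = -$660.

Highest competing bid: $2,820.
Omar's bid $2,900 is the highest overall, so Omar wins and pays the second-highest bid, $2,820.
Payoff = value − price = $2,160 − $2,820 = -$660.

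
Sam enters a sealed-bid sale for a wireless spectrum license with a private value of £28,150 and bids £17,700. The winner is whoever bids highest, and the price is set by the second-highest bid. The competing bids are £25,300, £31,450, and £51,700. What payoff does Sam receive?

Payoff = £0.

Highest competing bid: £51,700.
Sam's bid £17,700 is not the highest, so Sam loses, pays nothing, and earns zero payoff.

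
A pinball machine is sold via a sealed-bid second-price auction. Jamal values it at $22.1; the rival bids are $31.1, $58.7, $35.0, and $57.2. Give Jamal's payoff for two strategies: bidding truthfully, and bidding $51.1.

Truthful: $0.0; alternative: $0.0.

The highest competing bid is $58.7.
Bidding truthfully at $22.1: the top bid is $58.7 (a rival), so Jamal loses. Payoff = $0.0.
Bidding $51.1: the top bid is $58.7 (a rival), so Jamal loses. Payoff = $0.0.
The bid only affects whether you win, not the price — here both bids land on the same side of the top rival bid, so the deviation is payoff-neutral.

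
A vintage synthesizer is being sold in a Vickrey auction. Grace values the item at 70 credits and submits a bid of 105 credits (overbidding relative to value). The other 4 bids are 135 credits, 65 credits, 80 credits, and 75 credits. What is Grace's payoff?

0 credits

Highest competing bid: 135 credits.
Grace's bid 105 credits is not the highest, so Grace loses, pays nothing, and earns zero payoff.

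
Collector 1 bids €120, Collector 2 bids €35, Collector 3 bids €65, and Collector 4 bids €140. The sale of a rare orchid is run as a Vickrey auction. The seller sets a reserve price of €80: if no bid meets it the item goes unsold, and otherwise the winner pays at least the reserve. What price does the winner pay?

Sorted high to low: Collector 4 €140; Collector 1 €120; Collector 3 €65; Collector 2 €35.
Collector 4 has the highest bid, so Collector 4 wins.
The second-highest bid is €120, which exceeds the reserve, so that sets the price.

Price paid: €120.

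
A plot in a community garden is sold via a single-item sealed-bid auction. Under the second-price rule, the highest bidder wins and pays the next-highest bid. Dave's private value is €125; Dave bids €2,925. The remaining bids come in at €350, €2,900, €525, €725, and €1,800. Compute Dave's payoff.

Dave's payoff: -€2,775.

Highest competing bid: €2,900.
Dave's bid €2,925 is the highest overall, so Dave wins and pays the second-highest bid, €2,900.
Payoff = value − price = €125 − €2,900 = -€2,775.
Overbidding won the item at a price above value — truthful bidding would have avoided this loss.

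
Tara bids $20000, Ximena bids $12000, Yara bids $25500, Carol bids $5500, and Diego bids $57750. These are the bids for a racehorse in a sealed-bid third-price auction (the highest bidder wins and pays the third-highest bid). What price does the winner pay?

$20000

Bids in descending order: Diego $57750, then Yara $25500, then Tara $20000, then Ximena $12000, then Carol $5500.
Diego is the highest bidder, so Diego wins.
Under the third-price rule, the price is the third-highest bid: $20000.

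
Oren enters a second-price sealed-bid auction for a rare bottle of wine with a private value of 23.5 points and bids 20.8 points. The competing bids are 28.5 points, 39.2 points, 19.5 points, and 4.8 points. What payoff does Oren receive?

Highest competing bid: 39.2 points.
Oren's bid 20.8 points is not the highest, so Oren loses, pays nothing, and earns zero payoff.

Oren's payoff: 0.0 points.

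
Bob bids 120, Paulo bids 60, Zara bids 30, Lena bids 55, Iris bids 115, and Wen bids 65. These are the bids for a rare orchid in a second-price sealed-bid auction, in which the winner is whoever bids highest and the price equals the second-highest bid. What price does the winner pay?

Ranking the bids: Bob 120; Iris 115; Wen 65; Paulo 60; Lena 55; Zara 30.
Bob is the highest bidder, so Bob wins.
Under the second-price rule, the price is the second-highest bid: 115.

The winner pays 115.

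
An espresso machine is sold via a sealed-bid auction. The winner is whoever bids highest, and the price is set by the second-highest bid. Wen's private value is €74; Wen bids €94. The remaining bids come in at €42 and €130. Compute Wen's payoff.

Wen's payoff: €0.

Highest competing bid: €130.
Wen's bid €94 is not the highest, so Wen loses, pays nothing, and earns zero payoff.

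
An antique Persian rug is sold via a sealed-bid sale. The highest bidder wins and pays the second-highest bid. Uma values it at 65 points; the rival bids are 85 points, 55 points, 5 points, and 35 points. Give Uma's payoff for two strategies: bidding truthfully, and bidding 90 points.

(a) 0 points  (b) -20 points

The highest competing bid is 85 points.
Bidding truthfully at 65 points: the top bid is 85 points (a rival), so Uma loses. Payoff = 0 points.
Bidding 90 points: Uma has the top bid, wins, and pays the second-highest bid 85 points. Payoff = 65 points − 85 points = -20 points.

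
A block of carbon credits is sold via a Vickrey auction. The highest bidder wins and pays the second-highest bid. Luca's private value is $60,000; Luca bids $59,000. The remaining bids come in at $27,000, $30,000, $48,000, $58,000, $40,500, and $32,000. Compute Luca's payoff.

Highest competing bid: $58,000.
Luca's bid $59,000 is the highest overall, so Luca wins and pays the second-highest bid, $58,000.
Payoff = value − price = $60,000 − $58,000 = $2,000.

$2,000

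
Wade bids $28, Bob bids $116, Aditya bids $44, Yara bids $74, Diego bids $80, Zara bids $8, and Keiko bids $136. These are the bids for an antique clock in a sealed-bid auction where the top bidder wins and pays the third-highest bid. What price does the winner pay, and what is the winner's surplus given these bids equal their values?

The winner pays $80 for a surplus of $56.

Sorted high to low: Keiko $136; Bob $116; Diego $80; Yara $74; Aditya $44; Wade $28; Zara $8.
Keiko is the highest bidder, so Keiko wins.
Under the third-price rule, the price is the third-highest bid: $80.
Surplus = $136 − $80 = $56.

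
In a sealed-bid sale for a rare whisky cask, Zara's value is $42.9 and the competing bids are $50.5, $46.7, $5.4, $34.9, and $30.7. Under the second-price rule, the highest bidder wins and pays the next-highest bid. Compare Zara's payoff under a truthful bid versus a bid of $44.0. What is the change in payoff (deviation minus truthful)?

Change in payoff: $0.0.

The highest competing bid is $50.5.
Bidding truthfully at $42.9: the top bid is $50.5 (a rival), so Zara loses. Payoff = $0.0.
Bidding $44.0: the top bid is $50.5 (a rival), so Zara loses. Payoff = $0.0.
Change = $0.0 − $0.0 = $0.0.
The bid only affects whether you win, not the price — here both bids land on the same side of the top rival bid, so the deviation is payoff-neutral.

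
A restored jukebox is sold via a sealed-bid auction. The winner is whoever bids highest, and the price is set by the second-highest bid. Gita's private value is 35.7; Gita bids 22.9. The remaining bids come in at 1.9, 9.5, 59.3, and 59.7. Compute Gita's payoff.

Highest competing bid: 59.7.
Gita's bid 22.9 is not the highest, so Gita loses, pays nothing, and earns zero payoff.

Gita's payoff: 0.0.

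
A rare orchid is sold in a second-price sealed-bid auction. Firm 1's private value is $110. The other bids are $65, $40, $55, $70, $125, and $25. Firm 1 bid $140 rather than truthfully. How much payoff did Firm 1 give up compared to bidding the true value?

The highest competing bid is $125.
Bidding truthfully at $110: the top bid is $125 (a rival), so Firm 1 loses. Payoff = $0.
Bidding $140: Firm 1 has the top bid, wins, and pays the second-highest bid $125. Payoff = $110 − $125 = -$15.
Regret = truthful payoff − actual payoff = $0 − -$15 = $15.
This is the dominant-strategy logic: truthful bidding weakly beats any alternative.

Regret: $15.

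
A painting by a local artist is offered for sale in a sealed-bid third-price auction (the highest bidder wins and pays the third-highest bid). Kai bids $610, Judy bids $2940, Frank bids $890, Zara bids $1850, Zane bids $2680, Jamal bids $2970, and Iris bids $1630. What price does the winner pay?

The winner pays $2680.

Sorted high to low: Jamal $2970, then Judy $2940, then Zane $2680, then Zara $1850, then Iris $1630, then Frank $890, then Kai $610.
Jamal is the highest bidder, so Jamal wins.
Under the third-price rule, the price is the third-highest bid: $2680.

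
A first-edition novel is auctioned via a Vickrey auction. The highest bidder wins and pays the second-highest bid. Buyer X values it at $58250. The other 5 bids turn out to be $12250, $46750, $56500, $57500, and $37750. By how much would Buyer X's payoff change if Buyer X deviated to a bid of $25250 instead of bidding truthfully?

The highest competing bid is $57500.
Bidding truthfully at $58250: Buyer X has the top bid, wins, and pays the second-highest bid $57500. Payoff = $58250 − $57500 = $750.
Bidding $25250: the top bid is $57500 (a rival), so Buyer X loses. Payoff = $0.
Change = $0 − $750 = -$750.

-$750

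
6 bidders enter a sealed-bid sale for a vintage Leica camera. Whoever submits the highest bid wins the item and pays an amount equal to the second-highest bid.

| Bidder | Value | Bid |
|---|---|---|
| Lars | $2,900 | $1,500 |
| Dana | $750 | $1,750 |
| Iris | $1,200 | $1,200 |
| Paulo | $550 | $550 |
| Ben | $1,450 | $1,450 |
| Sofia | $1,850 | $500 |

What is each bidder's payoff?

Lars $0, Dana -$750, Iris $0, Paulo $0, Ben $0, Sofia $0.

Ranking the bids: Dana $1,750 > Lars $1,500 > Ben $1,450 > Iris $1,200 > Paulo $550 > Sofia $500.
Dana has the top bid and wins; the price is the second-highest bid, $1,500.
Dana's payoff = $750 − $1,500 = -$750. All other bidders lose, so their payoff is 0.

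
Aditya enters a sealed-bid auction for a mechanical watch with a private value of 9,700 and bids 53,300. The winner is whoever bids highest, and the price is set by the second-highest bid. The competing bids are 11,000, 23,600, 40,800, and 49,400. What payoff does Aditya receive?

Highest competing bid: 49,400.
Aditya's bid 53,300 is the highest overall, so Aditya wins and pays the second-highest bid, 49,400.
Payoff = value − price = 9,700 − 49,400 = -39,700.
Overbidding won the item at a price above value — truthful bidding would have avoided this loss.

-39,700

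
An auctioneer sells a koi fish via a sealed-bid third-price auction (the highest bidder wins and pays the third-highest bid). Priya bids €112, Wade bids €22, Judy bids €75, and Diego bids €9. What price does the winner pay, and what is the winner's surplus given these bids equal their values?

Sorted high to low: Priya €112 > Judy €75 > Wade €22 > Diego €9.
Priya is the highest bidder, so Priya wins.
Under the third-price rule, the price is the third-highest bid: €22.
Surplus = €112 − €22 = €90.

Price €22; surplus €90.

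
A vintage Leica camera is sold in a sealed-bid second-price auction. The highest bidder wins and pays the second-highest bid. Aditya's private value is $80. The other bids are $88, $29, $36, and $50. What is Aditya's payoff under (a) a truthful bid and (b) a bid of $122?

Truthful: $0; alternative: -$8.

The highest competing bid is $88.
Bidding truthfully at $80: the top bid is $88 (a rival), so Aditya loses. Payoff = $0.
Bidding $122: Aditya has the top bid, wins, and pays the second-highest bid $88. Payoff = $80 − $88 = -$8.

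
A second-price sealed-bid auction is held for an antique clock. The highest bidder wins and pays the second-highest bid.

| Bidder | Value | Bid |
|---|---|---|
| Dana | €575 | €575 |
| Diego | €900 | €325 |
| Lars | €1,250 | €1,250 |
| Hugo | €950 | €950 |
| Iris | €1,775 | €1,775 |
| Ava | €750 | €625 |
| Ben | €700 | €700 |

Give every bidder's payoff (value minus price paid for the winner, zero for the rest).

Ranking the bids: Iris €1,775 > Lars €1,250 > Hugo €950 > Ben €700 > Ava €625 > Dana €575 > Diego €325.
Iris has the top bid and wins; the price is the second-highest bid, €1,250.
Iris's payoff = €1,775 − €1,250 = €525. All other bidders lose, so their payoff is 0.

Payoffs: Dana €0, Diego €0, Lars €0, Hugo €0, Iris €525, Ava €0, Ben €0.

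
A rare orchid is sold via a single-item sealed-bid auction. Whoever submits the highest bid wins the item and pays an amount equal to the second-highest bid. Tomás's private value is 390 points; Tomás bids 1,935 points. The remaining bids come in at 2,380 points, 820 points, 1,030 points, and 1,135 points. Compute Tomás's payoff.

Payoff = 0 points.

Highest competing bid: 2,380 points.
Tomás's bid 1,935 points is not the highest, so Tomás loses, pays nothing, and earns zero payoff.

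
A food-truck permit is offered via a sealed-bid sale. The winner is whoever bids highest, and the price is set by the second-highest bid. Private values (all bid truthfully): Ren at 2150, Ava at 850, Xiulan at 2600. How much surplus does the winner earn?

Ranking the bids: Xiulan 2600 > Ren 2150 > Ava 850.
Xiulan wins with the top bid and pays the second-highest, 2150.
Surplus = 2600 − 2150 = 450.

Surplus = 450.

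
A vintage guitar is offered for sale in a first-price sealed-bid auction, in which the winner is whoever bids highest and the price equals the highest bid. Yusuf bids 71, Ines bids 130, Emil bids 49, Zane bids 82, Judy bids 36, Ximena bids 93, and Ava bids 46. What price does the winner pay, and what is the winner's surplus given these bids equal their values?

Ordered from highest: Ines 130 > Ximena 93 > Zane 82 > Yusuf 71 > Emil 49 > Ava 46 > Judy 36.
Ines is the highest bidder, so Ines wins.
Under the first-price rule, the price is the highest bid: 130.
Surplus = 130 − 130 = 0.

The winner pays 130 for a surplus of 0.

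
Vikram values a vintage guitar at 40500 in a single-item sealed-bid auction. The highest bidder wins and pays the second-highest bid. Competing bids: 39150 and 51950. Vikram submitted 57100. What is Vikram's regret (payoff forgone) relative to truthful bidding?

The highest competing bid is 51950.
Bidding truthfully at 40500: the top bid is 51950 (a rival), so Vikram loses. Payoff = 0.
Bidding 57100: Vikram has the top bid, wins, and pays the second-highest bid 51950. Payoff = 40500 − 51950 = -11450.
Regret = truthful payoff − actual payoff = 0 − -11450 = 11450.
Deviating from a truthful bid can only lose payoff in a second-price auction — never gain.

Regret: 11450.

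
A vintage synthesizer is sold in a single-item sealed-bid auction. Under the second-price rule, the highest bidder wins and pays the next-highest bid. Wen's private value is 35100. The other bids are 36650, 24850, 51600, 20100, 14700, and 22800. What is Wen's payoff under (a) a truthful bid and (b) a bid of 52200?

The highest competing bid is 51600.
Bidding truthfully at 35100: the top bid is 51600 (a rival), so Wen loses. Payoff = 0.
Bidding 52200: Wen has the top bid, wins, and pays the second-highest bid 51600. Payoff = 35100 − 51600 = -16500.

(a) 0  (b) -16500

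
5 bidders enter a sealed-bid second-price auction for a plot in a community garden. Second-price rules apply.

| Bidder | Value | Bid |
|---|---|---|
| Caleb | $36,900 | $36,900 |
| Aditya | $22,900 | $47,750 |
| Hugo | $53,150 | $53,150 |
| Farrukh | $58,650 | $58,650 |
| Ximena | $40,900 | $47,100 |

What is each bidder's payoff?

Payoffs: Caleb $0, Aditya $0, Hugo $0, Farrukh $5,500, Ximena $0.

Ranking the bids: Farrukh $58,650; Hugo $53,150; Aditya $47,750; Ximena $47,100; Caleb $36,900.
Farrukh has the top bid and wins; the price is the second-highest bid, $53,150.
Farrukh's payoff = $58,650 − $53,150 = $5,500. All other bidders lose, so their payoff is 0.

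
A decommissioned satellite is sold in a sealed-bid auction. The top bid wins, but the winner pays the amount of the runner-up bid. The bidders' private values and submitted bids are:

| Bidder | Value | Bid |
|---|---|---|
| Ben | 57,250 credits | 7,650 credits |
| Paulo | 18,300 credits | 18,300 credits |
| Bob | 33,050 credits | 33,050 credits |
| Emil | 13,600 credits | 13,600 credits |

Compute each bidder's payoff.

Ben 0 credits, Paulo 0 credits, Bob 14,750 credits, Emil 0 credits.

Ranking the bids: Bob 33,050 credits > Paulo 18,300 credits > Emil 13,600 credits > Ben 7,650 credits.
Bob has the top bid and wins; the price is the second-highest bid, 18,300 credits.
Bob's payoff = 33,050 credits − 18,300 credits = 14,750 credits. All other bidders lose, so their payoff is 0.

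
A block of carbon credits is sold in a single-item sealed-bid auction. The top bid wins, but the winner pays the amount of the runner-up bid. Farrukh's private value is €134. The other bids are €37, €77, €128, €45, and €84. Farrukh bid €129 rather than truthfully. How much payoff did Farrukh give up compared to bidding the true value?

Payoff forgone: €0.

The highest competing bid is €128.
Bidding truthfully at €134: Farrukh has the top bid, wins, and pays the second-highest bid €128. Payoff = €134 − €128 = €6.
Bidding €129: Farrukh has the top bid, wins, and pays the second-highest bid €128. Payoff = €134 − €128 = €6.
Regret = truthful payoff − actual payoff = €6 − €6 = €0.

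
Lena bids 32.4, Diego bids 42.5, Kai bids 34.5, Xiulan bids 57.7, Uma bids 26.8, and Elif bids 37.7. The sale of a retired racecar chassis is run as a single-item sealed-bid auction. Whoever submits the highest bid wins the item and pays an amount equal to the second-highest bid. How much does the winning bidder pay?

Ordered from highest: Xiulan 57.7; Diego 42.5; Elif 37.7; Kai 34.5; Lena 32.4; Uma 26.8.
Xiulan has the highest bid, so Xiulan wins.
The second-highest bid is 42.5, so that is what Xiulan pays.

The winner pays 42.5.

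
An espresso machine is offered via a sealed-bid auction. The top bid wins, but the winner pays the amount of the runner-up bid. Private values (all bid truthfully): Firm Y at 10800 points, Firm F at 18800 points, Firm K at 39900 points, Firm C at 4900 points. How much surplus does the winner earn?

Surplus = 21100 points.

Sorted high to low: Firm K 39900 points > Firm F 18800 points > Firm Y 10800 points > Firm C 4900 points.
Firm K wins with the top bid and pays the second-highest, 18800 points.
Surplus = 39900 points − 18800 points = 21100 points.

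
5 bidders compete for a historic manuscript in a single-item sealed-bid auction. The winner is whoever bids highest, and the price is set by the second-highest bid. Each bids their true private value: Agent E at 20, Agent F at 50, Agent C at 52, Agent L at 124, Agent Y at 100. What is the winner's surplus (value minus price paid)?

Bids in descending order: Agent L 124; Agent Y 100; Agent C 52; Agent F 50; Agent E 20.
Agent L wins with the top bid and pays the second-highest, 100.
Surplus = 124 − 100 = 24.

24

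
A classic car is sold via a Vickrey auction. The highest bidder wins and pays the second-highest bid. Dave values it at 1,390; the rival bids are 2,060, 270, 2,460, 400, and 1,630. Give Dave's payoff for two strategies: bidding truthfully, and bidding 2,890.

The highest competing bid is 2,460.
Bidding truthfully at 1,390: the top bid is 2,460 (a rival), so Dave loses. Payoff = 0.
Bidding 2,890: Dave has the top bid, wins, and pays the second-highest bid 2,460. Payoff = 1,390 − 2,460 = -1,070.
This is the dominant-strategy logic: truthful bidding weakly beats any alternative.

Truthful: 0; alternative: -1,070.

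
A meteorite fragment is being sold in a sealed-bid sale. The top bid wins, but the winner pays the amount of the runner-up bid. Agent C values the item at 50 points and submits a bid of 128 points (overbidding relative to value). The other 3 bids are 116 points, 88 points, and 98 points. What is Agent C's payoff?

-66 points

Highest competing bid: 116 points.
Agent C's bid 128 points is the highest overall, so Agent C wins and pays the second-highest bid, 116 points.
Payoff = value − price = 50 points − 116 points = -66 points.
Overbidding won the item at a price above value — truthful bidding would have avoided this loss.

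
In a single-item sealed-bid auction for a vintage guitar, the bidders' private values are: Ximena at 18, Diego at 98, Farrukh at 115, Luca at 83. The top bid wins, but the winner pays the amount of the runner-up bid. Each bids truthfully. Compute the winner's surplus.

Winner's surplus: 17.

Ordered from highest: Farrukh 115, then Diego 98, then Luca 83, then Ximena 18.
Farrukh wins with the top bid and pays the second-highest, 98.
Surplus = 115 − 98 = 17.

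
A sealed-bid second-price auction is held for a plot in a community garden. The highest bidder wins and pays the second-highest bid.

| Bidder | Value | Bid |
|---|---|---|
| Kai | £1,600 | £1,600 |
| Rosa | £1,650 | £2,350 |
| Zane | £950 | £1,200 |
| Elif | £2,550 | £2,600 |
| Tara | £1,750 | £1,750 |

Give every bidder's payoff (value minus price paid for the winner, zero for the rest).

Kai £0, Rosa £0, Zane £0, Elif £200, Tara £0.

Ordered from highest: Elif £2,600; Rosa £2,350; Tara £1,750; Kai £1,600; Zane £1,200.
Elif has the top bid and wins; the price is the second-highest bid, £2,350.
Elif's payoff = £2,550 − £2,350 = £200. All other bidders lose, so their payoff is 0.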